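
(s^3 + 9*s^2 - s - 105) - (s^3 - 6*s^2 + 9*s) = 15*s^2 - 10*s - 105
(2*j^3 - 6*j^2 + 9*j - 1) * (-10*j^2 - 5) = -20*j^5 + 60*j^4 - 100*j^3 + 40*j^2 - 45*j + 5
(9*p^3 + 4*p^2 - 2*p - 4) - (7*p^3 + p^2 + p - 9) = 2*p^3 + 3*p^2 - 3*p + 5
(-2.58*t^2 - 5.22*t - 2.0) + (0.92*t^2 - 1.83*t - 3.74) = -1.66*t^2 - 7.05*t - 5.74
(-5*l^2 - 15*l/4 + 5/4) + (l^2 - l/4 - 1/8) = -4*l^2 - 4*l + 9/8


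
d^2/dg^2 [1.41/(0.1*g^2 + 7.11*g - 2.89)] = (-0.0282*g^2 - 2.00502*g + 1.41*(0.2*g + 7.11)*(0.4*g + 14.22) + 0.81498)/(0.1*g^2 + 7.11*g - 2.89)^3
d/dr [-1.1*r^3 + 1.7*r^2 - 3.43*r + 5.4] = -3.3*r^2 + 3.4*r - 3.43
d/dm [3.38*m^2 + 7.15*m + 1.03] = 6.76*m + 7.15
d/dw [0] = 0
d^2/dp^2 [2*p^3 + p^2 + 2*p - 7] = 12*p + 2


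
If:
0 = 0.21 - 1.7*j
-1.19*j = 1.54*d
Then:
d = -0.10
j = 0.12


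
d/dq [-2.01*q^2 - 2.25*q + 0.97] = -4.02*q - 2.25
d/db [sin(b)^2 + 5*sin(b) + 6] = (2*sin(b) + 5)*cos(b)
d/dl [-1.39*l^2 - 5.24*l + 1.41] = -2.78*l - 5.24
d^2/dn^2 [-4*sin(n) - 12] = 4*sin(n)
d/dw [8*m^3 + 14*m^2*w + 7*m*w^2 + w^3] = 14*m^2 + 14*m*w + 3*w^2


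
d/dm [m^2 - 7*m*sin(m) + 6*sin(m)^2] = -7*m*cos(m) + 2*m - 7*sin(m) + 6*sin(2*m)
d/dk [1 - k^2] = -2*k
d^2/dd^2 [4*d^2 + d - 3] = 8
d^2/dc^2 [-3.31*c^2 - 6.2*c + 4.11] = -6.62000000000000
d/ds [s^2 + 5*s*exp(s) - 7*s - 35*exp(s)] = 5*s*exp(s) + 2*s - 30*exp(s) - 7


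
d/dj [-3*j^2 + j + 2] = 1 - 6*j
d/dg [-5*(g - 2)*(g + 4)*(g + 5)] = -15*g^2 - 70*g - 10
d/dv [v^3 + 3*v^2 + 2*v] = 3*v^2 + 6*v + 2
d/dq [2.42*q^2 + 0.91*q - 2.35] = 4.84*q + 0.91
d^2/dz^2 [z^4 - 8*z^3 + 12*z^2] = 12*z^2 - 48*z + 24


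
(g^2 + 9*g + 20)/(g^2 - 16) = (g + 5)/(g - 4)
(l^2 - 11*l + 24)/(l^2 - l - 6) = (l - 8)/(l + 2)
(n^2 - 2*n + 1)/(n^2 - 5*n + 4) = (n - 1)/(n - 4)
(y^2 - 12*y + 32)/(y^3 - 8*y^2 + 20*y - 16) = (y - 8)/(y^2 - 4*y + 4)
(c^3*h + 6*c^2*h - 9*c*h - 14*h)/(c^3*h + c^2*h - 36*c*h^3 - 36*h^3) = (c^2 + 5*c - 14)/(c^2 - 36*h^2)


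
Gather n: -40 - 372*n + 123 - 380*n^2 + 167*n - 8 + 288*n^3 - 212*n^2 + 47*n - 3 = 288*n^3 - 592*n^2 - 158*n + 72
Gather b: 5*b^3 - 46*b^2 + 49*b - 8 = 5*b^3 - 46*b^2 + 49*b - 8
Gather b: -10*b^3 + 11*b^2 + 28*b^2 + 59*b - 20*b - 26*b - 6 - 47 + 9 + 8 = -10*b^3 + 39*b^2 + 13*b - 36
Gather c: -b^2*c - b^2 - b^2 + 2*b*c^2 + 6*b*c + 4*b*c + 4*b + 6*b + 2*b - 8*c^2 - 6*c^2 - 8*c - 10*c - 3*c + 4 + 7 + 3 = -2*b^2 + 12*b + c^2*(2*b - 14) + c*(-b^2 + 10*b - 21) + 14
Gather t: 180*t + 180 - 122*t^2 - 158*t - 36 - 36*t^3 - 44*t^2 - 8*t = -36*t^3 - 166*t^2 + 14*t + 144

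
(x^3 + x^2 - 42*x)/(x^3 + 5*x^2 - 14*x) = (x - 6)/(x - 2)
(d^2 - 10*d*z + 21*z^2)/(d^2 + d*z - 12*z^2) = (d - 7*z)/(d + 4*z)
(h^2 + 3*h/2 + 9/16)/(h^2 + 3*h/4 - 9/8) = (16*h^2 + 24*h + 9)/(2*(8*h^2 + 6*h - 9))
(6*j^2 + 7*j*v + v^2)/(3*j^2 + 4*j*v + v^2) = (6*j + v)/(3*j + v)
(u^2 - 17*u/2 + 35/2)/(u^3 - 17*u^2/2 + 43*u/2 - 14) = (u - 5)/(u^2 - 5*u + 4)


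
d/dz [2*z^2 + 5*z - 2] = 4*z + 5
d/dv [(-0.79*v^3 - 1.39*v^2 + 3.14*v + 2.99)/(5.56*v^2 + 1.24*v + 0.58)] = (-4.3924*v^4 - 1.9592*v^3 - 20.5566*v^2 - 34.8612*v - 1.8864)/(30.9136*v^4 + 13.7888*v^3 + 7.9872*v^2 + 1.4384*v + 0.3364)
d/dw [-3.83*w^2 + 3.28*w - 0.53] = 3.28 - 7.66*w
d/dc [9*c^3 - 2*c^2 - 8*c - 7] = 27*c^2 - 4*c - 8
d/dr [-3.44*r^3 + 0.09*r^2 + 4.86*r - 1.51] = -10.32*r^2 + 0.18*r + 4.86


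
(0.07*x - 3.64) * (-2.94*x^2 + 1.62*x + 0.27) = -0.2058*x^3 + 10.815*x^2 - 5.8779*x - 0.9828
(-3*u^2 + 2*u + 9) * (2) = -6*u^2 + 4*u + 18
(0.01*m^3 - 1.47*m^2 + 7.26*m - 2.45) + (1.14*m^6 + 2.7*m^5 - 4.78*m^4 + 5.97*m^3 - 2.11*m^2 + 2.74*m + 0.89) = 1.14*m^6 + 2.7*m^5 - 4.78*m^4 + 5.98*m^3 - 3.58*m^2 + 10.0*m - 1.56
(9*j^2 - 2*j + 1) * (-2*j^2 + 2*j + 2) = -18*j^4 + 22*j^3 + 12*j^2 - 2*j + 2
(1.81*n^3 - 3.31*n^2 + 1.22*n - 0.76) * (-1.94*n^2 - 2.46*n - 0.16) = -3.5114*n^5 + 1.9688*n^4 + 5.4862*n^3 - 0.9972*n^2 + 1.6744*n + 0.1216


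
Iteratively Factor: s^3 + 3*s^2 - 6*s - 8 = (s + 4)*(s^2 - s - 2) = (s + 1)*(s + 4)*(s - 2)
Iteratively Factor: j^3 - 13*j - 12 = (j + 3)*(j^2 - 3*j - 4) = (j - 4)*(j + 3)*(j + 1)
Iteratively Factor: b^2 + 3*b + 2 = (b + 2)*(b + 1)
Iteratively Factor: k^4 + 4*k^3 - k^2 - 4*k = (k + 4)*(k^3 - k) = (k - 1)*(k + 4)*(k^2 + k) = k*(k - 1)*(k + 4)*(k + 1)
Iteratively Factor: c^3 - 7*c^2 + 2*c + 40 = (c - 5)*(c^2 - 2*c - 8) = (c - 5)*(c + 2)*(c - 4)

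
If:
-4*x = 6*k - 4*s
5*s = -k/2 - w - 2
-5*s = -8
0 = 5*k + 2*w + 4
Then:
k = 4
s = 8/5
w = -12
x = -22/5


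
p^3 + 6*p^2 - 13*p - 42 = (p - 3)*(p + 2)*(p + 7)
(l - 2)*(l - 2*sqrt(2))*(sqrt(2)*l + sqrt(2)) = sqrt(2)*l^3 - 4*l^2 - sqrt(2)*l^2 - 2*sqrt(2)*l + 4*l + 8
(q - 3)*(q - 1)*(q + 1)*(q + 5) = q^4 + 2*q^3 - 16*q^2 - 2*q + 15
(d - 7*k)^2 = d^2 - 14*d*k + 49*k^2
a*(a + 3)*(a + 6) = a^3 + 9*a^2 + 18*a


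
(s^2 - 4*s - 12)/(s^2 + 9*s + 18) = (s^2 - 4*s - 12)/(s^2 + 9*s + 18)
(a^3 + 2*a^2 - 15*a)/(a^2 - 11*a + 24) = a*(a + 5)/(a - 8)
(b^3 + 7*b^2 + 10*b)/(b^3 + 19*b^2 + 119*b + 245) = b*(b + 2)/(b^2 + 14*b + 49)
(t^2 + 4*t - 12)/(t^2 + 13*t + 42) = (t - 2)/(t + 7)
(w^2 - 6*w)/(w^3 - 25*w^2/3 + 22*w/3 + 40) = 3*w/(3*w^2 - 7*w - 20)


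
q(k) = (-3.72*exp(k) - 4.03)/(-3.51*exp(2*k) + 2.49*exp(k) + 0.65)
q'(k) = (-3.72*exp(k) - 4.03)*(7.02*exp(2*k) - 2.49*exp(k))/(-3.51*exp(2*k) + 2.49*exp(k) + 0.65)^2 - 3.72*exp(k)/(-3.51*exp(2*k) + 2.49*exp(k) + 0.65)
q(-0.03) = 31.94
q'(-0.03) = -545.10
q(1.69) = 0.27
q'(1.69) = -0.36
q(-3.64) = -5.79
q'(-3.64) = 0.35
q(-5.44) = -6.12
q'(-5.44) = 0.07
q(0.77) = 1.17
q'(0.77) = -2.31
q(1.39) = 0.41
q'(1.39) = -0.60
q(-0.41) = -8.59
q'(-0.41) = -19.60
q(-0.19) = -23.01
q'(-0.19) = -214.31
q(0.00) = 20.95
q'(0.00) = -246.39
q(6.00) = 0.00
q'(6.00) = 0.00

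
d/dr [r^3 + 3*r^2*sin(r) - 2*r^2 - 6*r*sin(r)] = 3*r^2*cos(r) + 3*r^2 - 6*sqrt(2)*r*cos(r + pi/4) - 4*r - 6*sin(r)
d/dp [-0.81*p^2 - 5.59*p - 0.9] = -1.62*p - 5.59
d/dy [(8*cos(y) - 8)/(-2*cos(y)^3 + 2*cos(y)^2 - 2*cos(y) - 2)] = 128*(-cos(y)^3 + 2*cos(y)^2 - cos(y) + 1)*sin(y)/(4*sin(y)^2 + 7*cos(y) + cos(3*y))^2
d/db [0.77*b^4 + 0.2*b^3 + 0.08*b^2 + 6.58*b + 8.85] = 3.08*b^3 + 0.6*b^2 + 0.16*b + 6.58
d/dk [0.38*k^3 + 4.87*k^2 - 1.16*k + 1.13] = 1.14*k^2 + 9.74*k - 1.16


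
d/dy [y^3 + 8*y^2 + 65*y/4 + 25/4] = 3*y^2 + 16*y + 65/4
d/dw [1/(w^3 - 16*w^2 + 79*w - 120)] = (-3*w^2 + 32*w - 79)/(w^3 - 16*w^2 + 79*w - 120)^2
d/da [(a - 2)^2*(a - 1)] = (a - 2)*(3*a - 4)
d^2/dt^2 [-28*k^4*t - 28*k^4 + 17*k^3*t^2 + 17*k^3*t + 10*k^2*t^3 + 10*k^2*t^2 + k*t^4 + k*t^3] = 2*k*(17*k^2 + 30*k*t + 10*k + 6*t^2 + 3*t)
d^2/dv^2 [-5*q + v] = 0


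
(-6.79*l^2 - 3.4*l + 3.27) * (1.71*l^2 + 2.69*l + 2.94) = -11.6109*l^4 - 24.0791*l^3 - 23.5169*l^2 - 1.1997*l + 9.6138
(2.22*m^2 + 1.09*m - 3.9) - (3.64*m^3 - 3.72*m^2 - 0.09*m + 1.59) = -3.64*m^3 + 5.94*m^2 + 1.18*m - 5.49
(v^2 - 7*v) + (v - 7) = v^2 - 6*v - 7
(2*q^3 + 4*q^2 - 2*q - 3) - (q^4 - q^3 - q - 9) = -q^4 + 3*q^3 + 4*q^2 - q + 6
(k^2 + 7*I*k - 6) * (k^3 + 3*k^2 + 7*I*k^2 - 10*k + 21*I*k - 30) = k^5 + 3*k^4 + 14*I*k^4 - 65*k^3 + 42*I*k^3 - 195*k^2 - 112*I*k^2 + 60*k - 336*I*k + 180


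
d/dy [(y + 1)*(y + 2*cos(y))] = y - (y + 1)*(2*sin(y) - 1) + 2*cos(y)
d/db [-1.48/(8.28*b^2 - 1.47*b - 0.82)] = (24.5088*b - 2.1756)/(-8.28*b^2 + 1.47*b + 0.82)^2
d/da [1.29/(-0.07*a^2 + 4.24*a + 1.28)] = (0.1806*a - 5.4696)/(-0.07*a^2 + 4.24*a + 1.28)^2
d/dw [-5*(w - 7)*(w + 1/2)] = 65/2 - 10*w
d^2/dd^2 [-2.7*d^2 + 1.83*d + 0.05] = -5.40000000000000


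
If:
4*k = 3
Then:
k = 3/4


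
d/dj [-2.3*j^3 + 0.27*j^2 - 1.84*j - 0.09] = -6.9*j^2 + 0.54*j - 1.84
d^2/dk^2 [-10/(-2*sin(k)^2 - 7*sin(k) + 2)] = 10*(-16*sin(k)^4 - 42*sin(k)^3 - 41*sin(k)^2 + 70*sin(k) + 106)/(7*sin(k) - cos(2*k) - 1)^3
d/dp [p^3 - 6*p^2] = 3*p*(p - 4)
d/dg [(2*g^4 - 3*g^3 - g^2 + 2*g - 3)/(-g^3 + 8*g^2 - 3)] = (-2*g^6 + 32*g^5 - 25*g^4 - 20*g^3 + 2*g^2 + 54*g - 6)/(g^6 - 16*g^5 + 64*g^4 + 6*g^3 - 48*g^2 + 9)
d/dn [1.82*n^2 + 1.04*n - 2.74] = 3.64*n + 1.04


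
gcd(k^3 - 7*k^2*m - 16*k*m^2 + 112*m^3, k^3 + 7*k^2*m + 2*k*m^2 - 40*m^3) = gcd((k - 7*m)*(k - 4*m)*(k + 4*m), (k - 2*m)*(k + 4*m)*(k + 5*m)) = k + 4*m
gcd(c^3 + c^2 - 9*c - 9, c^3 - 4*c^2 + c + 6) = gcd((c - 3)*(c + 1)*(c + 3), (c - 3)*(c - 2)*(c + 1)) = c^2 - 2*c - 3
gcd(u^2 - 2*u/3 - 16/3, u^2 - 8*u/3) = u - 8/3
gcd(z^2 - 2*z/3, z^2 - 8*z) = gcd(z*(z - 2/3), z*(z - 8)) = z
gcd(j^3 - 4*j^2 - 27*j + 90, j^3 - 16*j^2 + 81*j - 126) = j^2 - 9*j + 18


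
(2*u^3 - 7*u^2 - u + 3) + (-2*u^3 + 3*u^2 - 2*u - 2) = -4*u^2 - 3*u + 1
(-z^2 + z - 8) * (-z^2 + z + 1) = z^4 - 2*z^3 + 8*z^2 - 7*z - 8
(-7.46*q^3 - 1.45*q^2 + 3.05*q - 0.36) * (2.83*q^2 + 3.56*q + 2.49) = -21.1118*q^5 - 30.6611*q^4 - 15.1059*q^3 + 6.2287*q^2 + 6.3129*q - 0.8964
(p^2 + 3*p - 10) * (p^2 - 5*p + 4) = p^4 - 2*p^3 - 21*p^2 + 62*p - 40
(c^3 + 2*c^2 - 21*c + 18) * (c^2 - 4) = c^5 + 2*c^4 - 25*c^3 + 10*c^2 + 84*c - 72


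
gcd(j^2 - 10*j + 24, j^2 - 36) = j - 6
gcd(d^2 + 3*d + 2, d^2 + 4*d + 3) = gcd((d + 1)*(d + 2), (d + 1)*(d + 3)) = d + 1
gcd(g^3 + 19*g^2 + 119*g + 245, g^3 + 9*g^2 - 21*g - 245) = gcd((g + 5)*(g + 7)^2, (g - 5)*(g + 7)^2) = g^2 + 14*g + 49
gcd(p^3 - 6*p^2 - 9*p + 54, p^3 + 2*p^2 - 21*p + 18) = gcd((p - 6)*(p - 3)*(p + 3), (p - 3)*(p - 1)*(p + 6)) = p - 3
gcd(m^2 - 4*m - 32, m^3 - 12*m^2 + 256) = m^2 - 4*m - 32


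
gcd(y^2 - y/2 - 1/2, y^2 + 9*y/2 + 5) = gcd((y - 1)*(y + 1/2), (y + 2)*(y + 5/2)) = 1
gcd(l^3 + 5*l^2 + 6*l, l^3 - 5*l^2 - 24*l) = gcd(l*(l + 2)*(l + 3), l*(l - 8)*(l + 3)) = l^2 + 3*l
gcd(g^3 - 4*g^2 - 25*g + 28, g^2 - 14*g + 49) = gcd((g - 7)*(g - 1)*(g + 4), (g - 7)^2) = g - 7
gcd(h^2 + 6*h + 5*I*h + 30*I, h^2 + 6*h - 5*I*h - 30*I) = h + 6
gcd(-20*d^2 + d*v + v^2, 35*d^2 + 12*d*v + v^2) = 5*d + v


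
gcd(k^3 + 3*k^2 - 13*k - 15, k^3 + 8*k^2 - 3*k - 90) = k^2 + 2*k - 15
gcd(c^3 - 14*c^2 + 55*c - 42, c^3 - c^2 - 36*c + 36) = c^2 - 7*c + 6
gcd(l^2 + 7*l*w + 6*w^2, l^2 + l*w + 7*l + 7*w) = l + w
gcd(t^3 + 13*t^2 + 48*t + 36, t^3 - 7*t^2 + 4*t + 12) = t + 1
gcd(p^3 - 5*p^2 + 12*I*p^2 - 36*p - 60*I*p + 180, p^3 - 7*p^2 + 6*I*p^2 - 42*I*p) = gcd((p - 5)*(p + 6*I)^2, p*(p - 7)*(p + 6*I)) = p + 6*I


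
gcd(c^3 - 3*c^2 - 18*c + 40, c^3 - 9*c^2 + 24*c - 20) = c^2 - 7*c + 10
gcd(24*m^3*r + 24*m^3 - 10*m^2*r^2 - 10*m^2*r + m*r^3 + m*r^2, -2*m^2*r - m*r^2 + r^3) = 1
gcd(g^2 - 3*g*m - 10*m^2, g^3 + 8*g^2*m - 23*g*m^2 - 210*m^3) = g - 5*m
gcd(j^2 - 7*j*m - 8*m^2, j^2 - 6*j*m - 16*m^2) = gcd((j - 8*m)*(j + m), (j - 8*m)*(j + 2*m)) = j - 8*m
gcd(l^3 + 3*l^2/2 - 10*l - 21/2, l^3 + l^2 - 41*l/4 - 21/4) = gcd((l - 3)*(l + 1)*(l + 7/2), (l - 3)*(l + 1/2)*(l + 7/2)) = l^2 + l/2 - 21/2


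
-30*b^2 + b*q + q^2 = (-5*b + q)*(6*b + q)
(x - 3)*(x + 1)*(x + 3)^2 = x^4 + 4*x^3 - 6*x^2 - 36*x - 27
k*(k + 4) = k^2 + 4*k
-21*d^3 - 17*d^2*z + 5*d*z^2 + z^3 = (-3*d + z)*(d + z)*(7*d + z)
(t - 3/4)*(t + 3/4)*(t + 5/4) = t^3 + 5*t^2/4 - 9*t/16 - 45/64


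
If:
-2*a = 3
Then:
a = -3/2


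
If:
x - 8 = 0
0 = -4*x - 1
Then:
No Solution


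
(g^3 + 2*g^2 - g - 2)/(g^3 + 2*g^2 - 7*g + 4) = (g^2 + 3*g + 2)/(g^2 + 3*g - 4)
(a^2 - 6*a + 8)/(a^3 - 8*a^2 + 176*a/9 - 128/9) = 9*(a - 2)/(9*a^2 - 36*a + 32)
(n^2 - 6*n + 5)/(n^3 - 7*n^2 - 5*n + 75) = (n - 1)/(n^2 - 2*n - 15)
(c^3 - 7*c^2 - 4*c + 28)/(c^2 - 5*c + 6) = (c^2 - 5*c - 14)/(c - 3)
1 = 1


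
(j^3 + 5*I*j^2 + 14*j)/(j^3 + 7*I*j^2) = (j - 2*I)/j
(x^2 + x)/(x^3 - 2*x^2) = (x + 1)/(x*(x - 2))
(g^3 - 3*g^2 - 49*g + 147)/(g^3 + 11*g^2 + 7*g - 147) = (g - 7)/(g + 7)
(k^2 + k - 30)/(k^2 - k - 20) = (k + 6)/(k + 4)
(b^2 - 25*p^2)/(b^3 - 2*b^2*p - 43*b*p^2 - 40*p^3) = (-b + 5*p)/(-b^2 + 7*b*p + 8*p^2)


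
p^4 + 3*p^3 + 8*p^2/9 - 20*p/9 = p*(p - 2/3)*(p + 5/3)*(p + 2)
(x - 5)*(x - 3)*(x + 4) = x^3 - 4*x^2 - 17*x + 60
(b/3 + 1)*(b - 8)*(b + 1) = b^3/3 - 4*b^2/3 - 29*b/3 - 8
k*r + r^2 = r*(k + r)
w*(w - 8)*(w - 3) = w^3 - 11*w^2 + 24*w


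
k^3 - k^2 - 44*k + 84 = (k - 6)*(k - 2)*(k + 7)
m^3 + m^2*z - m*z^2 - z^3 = (m - z)*(m + z)^2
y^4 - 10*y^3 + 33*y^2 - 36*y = y*(y - 4)*(y - 3)^2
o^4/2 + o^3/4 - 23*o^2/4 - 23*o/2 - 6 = (o/2 + 1)*(o - 4)*(o + 1)*(o + 3/2)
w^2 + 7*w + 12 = (w + 3)*(w + 4)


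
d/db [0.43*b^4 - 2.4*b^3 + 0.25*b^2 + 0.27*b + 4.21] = 1.72*b^3 - 7.2*b^2 + 0.5*b + 0.27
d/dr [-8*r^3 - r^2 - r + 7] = -24*r^2 - 2*r - 1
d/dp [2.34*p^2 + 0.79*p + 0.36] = 4.68*p + 0.79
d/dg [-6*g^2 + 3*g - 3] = 3 - 12*g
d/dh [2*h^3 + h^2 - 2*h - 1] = 6*h^2 + 2*h - 2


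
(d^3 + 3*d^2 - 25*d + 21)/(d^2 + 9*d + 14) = (d^2 - 4*d + 3)/(d + 2)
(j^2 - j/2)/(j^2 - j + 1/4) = 2*j/(2*j - 1)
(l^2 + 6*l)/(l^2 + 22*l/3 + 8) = 3*l/(3*l + 4)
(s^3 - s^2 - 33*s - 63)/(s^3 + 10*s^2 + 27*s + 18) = (s^2 - 4*s - 21)/(s^2 + 7*s + 6)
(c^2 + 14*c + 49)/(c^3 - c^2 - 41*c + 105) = (c + 7)/(c^2 - 8*c + 15)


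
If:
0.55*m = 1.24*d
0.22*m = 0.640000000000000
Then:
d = 1.29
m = 2.91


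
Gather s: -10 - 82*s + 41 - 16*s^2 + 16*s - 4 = -16*s^2 - 66*s + 27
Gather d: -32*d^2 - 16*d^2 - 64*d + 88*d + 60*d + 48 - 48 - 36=-48*d^2 + 84*d - 36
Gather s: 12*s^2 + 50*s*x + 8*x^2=12*s^2 + 50*s*x + 8*x^2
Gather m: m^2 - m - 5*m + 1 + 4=m^2 - 6*m + 5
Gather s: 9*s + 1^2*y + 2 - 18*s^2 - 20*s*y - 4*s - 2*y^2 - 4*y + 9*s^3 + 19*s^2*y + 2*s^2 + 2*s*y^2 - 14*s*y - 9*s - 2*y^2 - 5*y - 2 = 9*s^3 + s^2*(19*y - 16) + s*(2*y^2 - 34*y - 4) - 4*y^2 - 8*y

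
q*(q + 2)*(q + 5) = q^3 + 7*q^2 + 10*q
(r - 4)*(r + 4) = r^2 - 16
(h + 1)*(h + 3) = h^2 + 4*h + 3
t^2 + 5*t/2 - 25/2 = (t - 5/2)*(t + 5)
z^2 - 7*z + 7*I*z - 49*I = (z - 7)*(z + 7*I)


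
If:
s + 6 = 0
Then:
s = -6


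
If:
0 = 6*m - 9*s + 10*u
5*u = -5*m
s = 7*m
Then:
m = 0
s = 0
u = 0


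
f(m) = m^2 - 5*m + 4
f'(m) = 2*m - 5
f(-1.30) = 12.19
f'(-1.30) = -7.60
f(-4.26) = 43.45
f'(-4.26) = -13.52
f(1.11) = -0.32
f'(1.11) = -2.78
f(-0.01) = 4.05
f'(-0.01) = -5.02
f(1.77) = -1.72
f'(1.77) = -1.46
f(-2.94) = 27.34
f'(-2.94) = -10.88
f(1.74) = -1.67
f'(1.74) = -1.52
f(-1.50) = 13.75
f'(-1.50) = -8.00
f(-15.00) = 304.00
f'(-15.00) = -35.00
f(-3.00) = 28.00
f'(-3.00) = -11.00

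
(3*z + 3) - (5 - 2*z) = 5*z - 2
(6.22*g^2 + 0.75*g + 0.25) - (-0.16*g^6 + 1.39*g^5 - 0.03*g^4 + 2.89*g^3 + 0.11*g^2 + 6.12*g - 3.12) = 0.16*g^6 - 1.39*g^5 + 0.03*g^4 - 2.89*g^3 + 6.11*g^2 - 5.37*g + 3.37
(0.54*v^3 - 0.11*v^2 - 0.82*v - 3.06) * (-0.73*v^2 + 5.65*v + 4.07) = -0.3942*v^5 + 3.1313*v^4 + 2.1749*v^3 - 2.8469*v^2 - 20.6264*v - 12.4542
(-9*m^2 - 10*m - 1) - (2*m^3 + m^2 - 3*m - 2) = -2*m^3 - 10*m^2 - 7*m + 1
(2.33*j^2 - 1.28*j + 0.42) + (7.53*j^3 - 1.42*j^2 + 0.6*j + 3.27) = 7.53*j^3 + 0.91*j^2 - 0.68*j + 3.69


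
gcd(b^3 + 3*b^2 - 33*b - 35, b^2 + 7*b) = b + 7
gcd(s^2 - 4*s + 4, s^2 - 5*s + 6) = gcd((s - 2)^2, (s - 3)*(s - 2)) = s - 2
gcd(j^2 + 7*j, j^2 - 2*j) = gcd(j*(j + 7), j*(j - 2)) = j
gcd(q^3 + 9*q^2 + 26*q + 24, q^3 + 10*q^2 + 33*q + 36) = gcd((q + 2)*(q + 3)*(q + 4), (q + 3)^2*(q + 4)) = q^2 + 7*q + 12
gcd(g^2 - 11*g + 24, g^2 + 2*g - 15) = g - 3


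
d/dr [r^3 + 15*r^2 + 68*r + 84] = 3*r^2 + 30*r + 68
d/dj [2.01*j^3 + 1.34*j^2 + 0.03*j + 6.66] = 6.03*j^2 + 2.68*j + 0.03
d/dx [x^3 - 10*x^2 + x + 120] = 3*x^2 - 20*x + 1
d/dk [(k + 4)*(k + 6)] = 2*k + 10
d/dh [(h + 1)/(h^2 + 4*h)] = (h*(h + 4) - 2*(h + 1)*(h + 2))/(h^2*(h + 4)^2)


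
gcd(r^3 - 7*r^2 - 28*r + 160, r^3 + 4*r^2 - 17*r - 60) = r^2 + r - 20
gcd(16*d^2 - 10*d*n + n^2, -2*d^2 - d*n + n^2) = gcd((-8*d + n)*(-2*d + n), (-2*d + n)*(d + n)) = 2*d - n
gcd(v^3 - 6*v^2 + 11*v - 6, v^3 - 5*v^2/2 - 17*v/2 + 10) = v - 1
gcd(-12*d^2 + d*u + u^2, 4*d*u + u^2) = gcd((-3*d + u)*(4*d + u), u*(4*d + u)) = 4*d + u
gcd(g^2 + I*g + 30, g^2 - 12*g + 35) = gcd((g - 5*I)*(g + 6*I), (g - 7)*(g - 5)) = 1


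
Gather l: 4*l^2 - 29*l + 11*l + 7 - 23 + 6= 4*l^2 - 18*l - 10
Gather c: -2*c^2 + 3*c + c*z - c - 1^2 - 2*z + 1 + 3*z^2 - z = -2*c^2 + c*(z + 2) + 3*z^2 - 3*z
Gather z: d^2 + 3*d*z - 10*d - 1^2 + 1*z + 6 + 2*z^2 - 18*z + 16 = d^2 - 10*d + 2*z^2 + z*(3*d - 17) + 21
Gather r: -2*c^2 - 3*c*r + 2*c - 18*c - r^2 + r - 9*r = -2*c^2 - 16*c - r^2 + r*(-3*c - 8)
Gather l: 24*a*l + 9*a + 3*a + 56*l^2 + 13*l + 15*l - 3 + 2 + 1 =12*a + 56*l^2 + l*(24*a + 28)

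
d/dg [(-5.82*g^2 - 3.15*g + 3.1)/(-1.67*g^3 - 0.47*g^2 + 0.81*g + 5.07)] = (-9.7194*g^4 - 10.521*g^3 + 9.3363*g^2 - 56.1008*g - 18.4815)/(2.7889*g^6 + 1.5698*g^5 - 2.4845*g^4 - 17.6952*g^3 - 4.1097*g^2 + 8.2134*g + 25.7049)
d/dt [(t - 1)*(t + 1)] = 2*t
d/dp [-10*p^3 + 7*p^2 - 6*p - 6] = -30*p^2 + 14*p - 6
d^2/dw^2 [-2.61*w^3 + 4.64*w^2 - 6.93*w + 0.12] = 9.28 - 15.66*w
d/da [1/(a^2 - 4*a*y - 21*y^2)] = 2*(-a + 2*y)/(-a^2 + 4*a*y + 21*y^2)^2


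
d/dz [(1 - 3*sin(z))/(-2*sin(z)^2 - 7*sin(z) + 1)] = (-6*sin(z)^2 + 4*sin(z) + 4)*cos(z)/(7*sin(z) - cos(2*z))^2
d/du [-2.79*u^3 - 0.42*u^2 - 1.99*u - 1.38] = -8.37*u^2 - 0.84*u - 1.99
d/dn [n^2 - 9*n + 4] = 2*n - 9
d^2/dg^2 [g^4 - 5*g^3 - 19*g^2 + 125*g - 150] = 12*g^2 - 30*g - 38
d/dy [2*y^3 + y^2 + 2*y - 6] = 6*y^2 + 2*y + 2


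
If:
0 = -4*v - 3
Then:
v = -3/4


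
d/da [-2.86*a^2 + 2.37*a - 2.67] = 2.37 - 5.72*a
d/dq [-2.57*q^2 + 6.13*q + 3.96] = 6.13 - 5.14*q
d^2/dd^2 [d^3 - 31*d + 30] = 6*d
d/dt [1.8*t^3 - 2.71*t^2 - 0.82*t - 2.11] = 5.4*t^2 - 5.42*t - 0.82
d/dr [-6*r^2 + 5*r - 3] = 5 - 12*r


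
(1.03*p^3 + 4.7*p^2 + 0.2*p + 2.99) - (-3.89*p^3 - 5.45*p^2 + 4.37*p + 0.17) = 4.92*p^3 + 10.15*p^2 - 4.17*p + 2.82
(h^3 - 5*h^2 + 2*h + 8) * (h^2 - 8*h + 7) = h^5 - 13*h^4 + 49*h^3 - 43*h^2 - 50*h + 56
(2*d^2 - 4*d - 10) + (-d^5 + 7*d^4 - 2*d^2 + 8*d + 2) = -d^5 + 7*d^4 + 4*d - 8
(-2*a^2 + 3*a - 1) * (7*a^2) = -14*a^4 + 21*a^3 - 7*a^2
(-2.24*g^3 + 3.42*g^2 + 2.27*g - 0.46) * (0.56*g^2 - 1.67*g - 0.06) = -1.2544*g^5 + 5.656*g^4 - 4.3058*g^3 - 4.2537*g^2 + 0.632*g + 0.0276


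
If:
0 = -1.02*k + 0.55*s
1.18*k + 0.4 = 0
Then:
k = -0.34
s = -0.63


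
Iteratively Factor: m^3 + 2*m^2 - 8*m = (m - 2)*(m^2 + 4*m) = (m - 2)*(m + 4)*(m)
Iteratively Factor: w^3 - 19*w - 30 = (w - 5)*(w^2 + 5*w + 6) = (w - 5)*(w + 3)*(w + 2)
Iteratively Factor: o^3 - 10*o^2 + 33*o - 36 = (o - 3)*(o^2 - 7*o + 12) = (o - 3)^2*(o - 4)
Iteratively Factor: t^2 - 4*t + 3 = (t - 3)*(t - 1)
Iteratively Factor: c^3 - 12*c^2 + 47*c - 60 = (c - 3)*(c^2 - 9*c + 20) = (c - 5)*(c - 3)*(c - 4)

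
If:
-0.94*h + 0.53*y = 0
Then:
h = 0.563829787234043*y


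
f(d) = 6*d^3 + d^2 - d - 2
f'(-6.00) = 635.00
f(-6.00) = -1256.00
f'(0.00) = -1.00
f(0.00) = -2.00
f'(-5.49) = 530.54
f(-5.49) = -959.18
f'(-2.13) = 76.40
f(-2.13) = -53.31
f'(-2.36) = 94.53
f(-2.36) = -72.94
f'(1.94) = 70.62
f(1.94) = 43.63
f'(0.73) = 10.05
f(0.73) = 0.14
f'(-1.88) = 58.86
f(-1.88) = -36.45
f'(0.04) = -0.89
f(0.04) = -2.04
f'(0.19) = 0.03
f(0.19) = -2.11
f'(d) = 18*d^2 + 2*d - 1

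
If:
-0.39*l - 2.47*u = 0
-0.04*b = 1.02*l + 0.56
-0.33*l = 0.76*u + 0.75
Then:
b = 77.07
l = -3.57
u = 0.56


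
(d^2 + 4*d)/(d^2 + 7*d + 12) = d/(d + 3)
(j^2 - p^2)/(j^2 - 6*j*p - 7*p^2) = (-j + p)/(-j + 7*p)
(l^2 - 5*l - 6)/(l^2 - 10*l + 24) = (l + 1)/(l - 4)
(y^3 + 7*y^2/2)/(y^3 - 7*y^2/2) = (2*y + 7)/(2*y - 7)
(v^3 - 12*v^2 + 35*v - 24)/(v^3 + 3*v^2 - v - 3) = (v^2 - 11*v + 24)/(v^2 + 4*v + 3)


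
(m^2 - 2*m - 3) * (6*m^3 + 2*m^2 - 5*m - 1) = 6*m^5 - 10*m^4 - 27*m^3 + 3*m^2 + 17*m + 3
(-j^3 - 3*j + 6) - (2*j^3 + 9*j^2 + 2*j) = -3*j^3 - 9*j^2 - 5*j + 6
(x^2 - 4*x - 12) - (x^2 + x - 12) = -5*x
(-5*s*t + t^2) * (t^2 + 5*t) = -5*s*t^3 - 25*s*t^2 + t^4 + 5*t^3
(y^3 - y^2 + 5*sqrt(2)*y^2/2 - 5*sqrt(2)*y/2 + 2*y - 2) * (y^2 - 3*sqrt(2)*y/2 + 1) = y^5 - y^4 + sqrt(2)*y^4 - 9*y^3/2 - sqrt(2)*y^3 - sqrt(2)*y^2/2 + 9*y^2/2 + sqrt(2)*y/2 + 2*y - 2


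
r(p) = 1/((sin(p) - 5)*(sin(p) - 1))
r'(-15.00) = -0.06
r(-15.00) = 0.11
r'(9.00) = -0.65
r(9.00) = 0.37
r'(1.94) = -19.86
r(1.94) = 3.65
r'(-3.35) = -0.38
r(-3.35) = 0.26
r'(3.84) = -0.06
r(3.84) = 0.11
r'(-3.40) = -0.43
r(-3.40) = 0.28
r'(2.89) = -0.42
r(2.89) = 0.28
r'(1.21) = 21.29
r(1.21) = 3.82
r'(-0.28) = 0.14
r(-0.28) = 0.15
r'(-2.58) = -0.08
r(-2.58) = 0.12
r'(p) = -cos(p)/((sin(p) - 5)*(sin(p) - 1)^2) - cos(p)/((sin(p) - 5)^2*(sin(p) - 1)) = 2*(3 - sin(p))*cos(p)/((sin(p) - 5)^2*(sin(p) - 1)^2)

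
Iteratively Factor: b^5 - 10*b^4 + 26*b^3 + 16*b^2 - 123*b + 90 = (b - 5)*(b^4 - 5*b^3 + b^2 + 21*b - 18) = (b - 5)*(b - 1)*(b^3 - 4*b^2 - 3*b + 18) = (b - 5)*(b - 1)*(b + 2)*(b^2 - 6*b + 9) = (b - 5)*(b - 3)*(b - 1)*(b + 2)*(b - 3)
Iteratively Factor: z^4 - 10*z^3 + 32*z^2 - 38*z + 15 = (z - 1)*(z^3 - 9*z^2 + 23*z - 15) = (z - 1)^2*(z^2 - 8*z + 15) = (z - 3)*(z - 1)^2*(z - 5)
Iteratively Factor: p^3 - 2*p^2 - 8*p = (p)*(p^2 - 2*p - 8) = p*(p + 2)*(p - 4)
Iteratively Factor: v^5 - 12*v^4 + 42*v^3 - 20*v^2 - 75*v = (v)*(v^4 - 12*v^3 + 42*v^2 - 20*v - 75) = v*(v - 5)*(v^3 - 7*v^2 + 7*v + 15) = v*(v - 5)^2*(v^2 - 2*v - 3) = v*(v - 5)^2*(v + 1)*(v - 3)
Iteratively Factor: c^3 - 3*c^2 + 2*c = (c)*(c^2 - 3*c + 2) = c*(c - 2)*(c - 1)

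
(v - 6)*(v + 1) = v^2 - 5*v - 6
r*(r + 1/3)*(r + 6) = r^3 + 19*r^2/3 + 2*r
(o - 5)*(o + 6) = o^2 + o - 30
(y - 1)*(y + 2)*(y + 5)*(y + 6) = y^4 + 12*y^3 + 39*y^2 + 8*y - 60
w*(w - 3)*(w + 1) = w^3 - 2*w^2 - 3*w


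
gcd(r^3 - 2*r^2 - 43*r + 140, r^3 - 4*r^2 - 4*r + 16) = r - 4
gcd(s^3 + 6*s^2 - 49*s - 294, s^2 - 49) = s^2 - 49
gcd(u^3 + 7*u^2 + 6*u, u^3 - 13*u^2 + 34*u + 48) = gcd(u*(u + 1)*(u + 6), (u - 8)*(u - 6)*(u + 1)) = u + 1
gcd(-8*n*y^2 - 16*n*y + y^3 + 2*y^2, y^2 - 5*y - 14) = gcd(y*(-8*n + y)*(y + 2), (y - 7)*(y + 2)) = y + 2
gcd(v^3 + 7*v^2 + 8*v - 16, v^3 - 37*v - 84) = v + 4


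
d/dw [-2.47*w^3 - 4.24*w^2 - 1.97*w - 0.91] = -7.41*w^2 - 8.48*w - 1.97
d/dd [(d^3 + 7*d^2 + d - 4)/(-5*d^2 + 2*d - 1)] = (-5*d^4 + 4*d^3 + 16*d^2 - 54*d + 7)/(25*d^4 - 20*d^3 + 14*d^2 - 4*d + 1)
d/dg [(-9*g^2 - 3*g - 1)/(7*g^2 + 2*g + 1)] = (3*g^2 - 4*g - 1)/(49*g^4 + 28*g^3 + 18*g^2 + 4*g + 1)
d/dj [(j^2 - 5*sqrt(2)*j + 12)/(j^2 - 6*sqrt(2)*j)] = (-sqrt(2)*j^2 - 24*j + 72*sqrt(2))/(j^2*(j^2 - 12*sqrt(2)*j + 72))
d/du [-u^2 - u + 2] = -2*u - 1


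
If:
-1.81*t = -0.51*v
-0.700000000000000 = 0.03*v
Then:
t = -6.57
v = -23.33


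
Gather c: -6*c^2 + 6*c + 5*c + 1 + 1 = -6*c^2 + 11*c + 2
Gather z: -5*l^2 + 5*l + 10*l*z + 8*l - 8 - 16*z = -5*l^2 + 13*l + z*(10*l - 16) - 8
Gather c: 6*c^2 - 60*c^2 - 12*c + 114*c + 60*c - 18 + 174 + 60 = -54*c^2 + 162*c + 216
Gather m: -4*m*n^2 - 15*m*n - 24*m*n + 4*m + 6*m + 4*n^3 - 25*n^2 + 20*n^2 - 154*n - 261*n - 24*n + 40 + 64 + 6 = m*(-4*n^2 - 39*n + 10) + 4*n^3 - 5*n^2 - 439*n + 110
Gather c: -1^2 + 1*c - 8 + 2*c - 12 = 3*c - 21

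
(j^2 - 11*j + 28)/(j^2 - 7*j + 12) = (j - 7)/(j - 3)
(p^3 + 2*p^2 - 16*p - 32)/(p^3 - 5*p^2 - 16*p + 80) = (p + 2)/(p - 5)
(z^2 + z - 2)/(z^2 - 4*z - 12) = (z - 1)/(z - 6)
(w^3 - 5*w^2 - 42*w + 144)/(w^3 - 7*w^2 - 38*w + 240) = (w - 3)/(w - 5)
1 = 1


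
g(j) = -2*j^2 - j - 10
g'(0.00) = -1.00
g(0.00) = -10.00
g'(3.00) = -13.00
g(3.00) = -31.00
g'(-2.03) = 7.12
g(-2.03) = -16.21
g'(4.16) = -17.64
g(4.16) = -48.77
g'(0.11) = -1.44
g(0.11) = -10.13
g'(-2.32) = 8.28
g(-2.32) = -18.44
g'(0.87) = -4.48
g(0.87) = -12.38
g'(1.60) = -7.40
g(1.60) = -16.72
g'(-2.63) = 9.52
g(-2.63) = -21.20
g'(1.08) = -5.32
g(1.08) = -13.41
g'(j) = -4*j - 1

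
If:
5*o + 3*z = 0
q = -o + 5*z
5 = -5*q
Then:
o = 3/28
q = -1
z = -5/28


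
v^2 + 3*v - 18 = (v - 3)*(v + 6)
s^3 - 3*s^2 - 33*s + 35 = (s - 7)*(s - 1)*(s + 5)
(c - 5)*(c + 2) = c^2 - 3*c - 10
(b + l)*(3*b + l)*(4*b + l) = 12*b^3 + 19*b^2*l + 8*b*l^2 + l^3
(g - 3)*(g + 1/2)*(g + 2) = g^3 - g^2/2 - 13*g/2 - 3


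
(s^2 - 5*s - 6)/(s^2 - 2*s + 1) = (s^2 - 5*s - 6)/(s^2 - 2*s + 1)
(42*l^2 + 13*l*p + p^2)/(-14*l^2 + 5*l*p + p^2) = (6*l + p)/(-2*l + p)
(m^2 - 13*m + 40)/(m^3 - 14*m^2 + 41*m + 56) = (m - 5)/(m^2 - 6*m - 7)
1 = 1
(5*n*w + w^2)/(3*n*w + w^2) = (5*n + w)/(3*n + w)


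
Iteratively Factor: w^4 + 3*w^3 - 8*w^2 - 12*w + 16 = (w - 2)*(w^3 + 5*w^2 + 2*w - 8) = (w - 2)*(w - 1)*(w^2 + 6*w + 8) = (w - 2)*(w - 1)*(w + 4)*(w + 2)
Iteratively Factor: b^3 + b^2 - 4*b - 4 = (b - 2)*(b^2 + 3*b + 2) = (b - 2)*(b + 2)*(b + 1)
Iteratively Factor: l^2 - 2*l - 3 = (l - 3)*(l + 1)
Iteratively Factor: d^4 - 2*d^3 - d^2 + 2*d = (d)*(d^3 - 2*d^2 - d + 2) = d*(d + 1)*(d^2 - 3*d + 2) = d*(d - 1)*(d + 1)*(d - 2)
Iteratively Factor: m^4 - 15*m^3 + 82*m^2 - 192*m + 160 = (m - 4)*(m^3 - 11*m^2 + 38*m - 40) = (m - 4)^2*(m^2 - 7*m + 10) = (m - 4)^2*(m - 2)*(m - 5)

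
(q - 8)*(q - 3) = q^2 - 11*q + 24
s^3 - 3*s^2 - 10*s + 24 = (s - 4)*(s - 2)*(s + 3)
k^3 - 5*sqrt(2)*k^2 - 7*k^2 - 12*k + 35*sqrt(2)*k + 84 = (k - 7)*(k - 6*sqrt(2))*(k + sqrt(2))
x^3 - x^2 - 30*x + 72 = (x - 4)*(x - 3)*(x + 6)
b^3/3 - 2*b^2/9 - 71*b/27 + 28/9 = (b/3 + 1)*(b - 7/3)*(b - 4/3)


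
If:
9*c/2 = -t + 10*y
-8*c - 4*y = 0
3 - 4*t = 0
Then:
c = -3/98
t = 3/4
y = 3/49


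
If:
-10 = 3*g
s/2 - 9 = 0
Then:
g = -10/3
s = 18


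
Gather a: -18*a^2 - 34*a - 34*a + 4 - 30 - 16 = -18*a^2 - 68*a - 42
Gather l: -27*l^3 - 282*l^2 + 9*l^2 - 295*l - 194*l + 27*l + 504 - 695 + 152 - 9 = -27*l^3 - 273*l^2 - 462*l - 48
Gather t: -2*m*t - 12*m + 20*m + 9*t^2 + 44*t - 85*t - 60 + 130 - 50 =8*m + 9*t^2 + t*(-2*m - 41) + 20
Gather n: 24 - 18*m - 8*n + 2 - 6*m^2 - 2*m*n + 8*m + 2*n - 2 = -6*m^2 - 10*m + n*(-2*m - 6) + 24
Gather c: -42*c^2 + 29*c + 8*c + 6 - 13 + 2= -42*c^2 + 37*c - 5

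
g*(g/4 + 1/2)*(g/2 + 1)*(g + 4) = g^4/8 + g^3 + 5*g^2/2 + 2*g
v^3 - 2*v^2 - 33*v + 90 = (v - 5)*(v - 3)*(v + 6)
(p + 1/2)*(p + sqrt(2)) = p^2 + p/2 + sqrt(2)*p + sqrt(2)/2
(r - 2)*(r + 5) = r^2 + 3*r - 10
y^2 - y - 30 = (y - 6)*(y + 5)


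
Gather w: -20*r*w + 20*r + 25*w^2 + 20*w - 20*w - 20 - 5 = -20*r*w + 20*r + 25*w^2 - 25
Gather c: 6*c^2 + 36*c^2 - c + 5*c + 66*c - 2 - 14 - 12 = 42*c^2 + 70*c - 28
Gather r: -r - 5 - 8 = -r - 13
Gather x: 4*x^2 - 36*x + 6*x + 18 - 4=4*x^2 - 30*x + 14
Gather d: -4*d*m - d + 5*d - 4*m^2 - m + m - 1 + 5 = d*(4 - 4*m) - 4*m^2 + 4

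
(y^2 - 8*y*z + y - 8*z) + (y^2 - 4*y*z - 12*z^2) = 2*y^2 - 12*y*z + y - 12*z^2 - 8*z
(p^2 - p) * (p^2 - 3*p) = p^4 - 4*p^3 + 3*p^2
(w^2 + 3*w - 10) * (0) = 0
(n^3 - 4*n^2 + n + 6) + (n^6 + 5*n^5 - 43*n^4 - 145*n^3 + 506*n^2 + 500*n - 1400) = n^6 + 5*n^5 - 43*n^4 - 144*n^3 + 502*n^2 + 501*n - 1394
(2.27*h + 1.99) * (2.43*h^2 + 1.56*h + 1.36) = 5.5161*h^3 + 8.3769*h^2 + 6.1916*h + 2.7064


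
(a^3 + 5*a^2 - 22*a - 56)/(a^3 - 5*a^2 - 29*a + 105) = (a^3 + 5*a^2 - 22*a - 56)/(a^3 - 5*a^2 - 29*a + 105)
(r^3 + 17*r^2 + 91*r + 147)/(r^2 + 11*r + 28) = (r^2 + 10*r + 21)/(r + 4)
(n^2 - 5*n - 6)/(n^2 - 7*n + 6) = (n + 1)/(n - 1)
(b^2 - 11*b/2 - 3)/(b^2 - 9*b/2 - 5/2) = (b - 6)/(b - 5)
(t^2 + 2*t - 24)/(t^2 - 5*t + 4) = (t + 6)/(t - 1)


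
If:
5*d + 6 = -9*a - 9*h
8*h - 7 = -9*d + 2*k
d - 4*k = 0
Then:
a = 73*k/36 - 37/24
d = 4*k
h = 7/8 - 17*k/4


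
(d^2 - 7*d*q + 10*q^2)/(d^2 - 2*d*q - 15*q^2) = (d - 2*q)/(d + 3*q)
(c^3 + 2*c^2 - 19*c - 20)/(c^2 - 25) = (c^2 - 3*c - 4)/(c - 5)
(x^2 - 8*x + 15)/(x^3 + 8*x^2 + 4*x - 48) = (x^2 - 8*x + 15)/(x^3 + 8*x^2 + 4*x - 48)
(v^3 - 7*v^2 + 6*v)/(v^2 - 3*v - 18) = v*(v - 1)/(v + 3)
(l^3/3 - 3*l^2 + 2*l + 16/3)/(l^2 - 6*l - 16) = (l^2 - l - 2)/(3*(l + 2))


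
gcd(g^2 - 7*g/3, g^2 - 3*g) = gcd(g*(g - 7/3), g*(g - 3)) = g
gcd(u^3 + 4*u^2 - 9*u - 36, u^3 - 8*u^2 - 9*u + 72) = u^2 - 9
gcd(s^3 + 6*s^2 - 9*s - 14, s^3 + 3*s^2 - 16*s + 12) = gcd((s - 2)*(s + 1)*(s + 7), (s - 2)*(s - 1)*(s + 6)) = s - 2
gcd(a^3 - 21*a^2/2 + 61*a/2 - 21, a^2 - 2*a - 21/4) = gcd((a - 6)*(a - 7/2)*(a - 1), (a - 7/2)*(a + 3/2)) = a - 7/2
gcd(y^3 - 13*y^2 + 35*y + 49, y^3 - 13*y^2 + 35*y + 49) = y^3 - 13*y^2 + 35*y + 49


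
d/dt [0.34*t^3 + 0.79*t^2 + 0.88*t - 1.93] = 1.02*t^2 + 1.58*t + 0.88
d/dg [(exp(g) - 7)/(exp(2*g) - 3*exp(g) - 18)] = (-(exp(g) - 7)*(2*exp(g) - 3) + exp(2*g) - 3*exp(g) - 18)*exp(g)/(-exp(2*g) + 3*exp(g) + 18)^2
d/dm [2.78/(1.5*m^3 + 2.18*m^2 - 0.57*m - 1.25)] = (-12.51*m^2 - 12.1208*m + 1.5846)/(1.5*m^3 + 2.18*m^2 - 0.57*m - 1.25)^2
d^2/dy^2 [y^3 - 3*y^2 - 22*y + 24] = 6*y - 6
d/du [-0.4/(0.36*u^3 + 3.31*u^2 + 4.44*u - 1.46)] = (0.432*u^2 + 2.648*u + 1.776)/(0.36*u^3 + 3.31*u^2 + 4.44*u - 1.46)^2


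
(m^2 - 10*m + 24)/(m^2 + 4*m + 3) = (m^2 - 10*m + 24)/(m^2 + 4*m + 3)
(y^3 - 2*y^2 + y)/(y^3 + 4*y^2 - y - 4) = y*(y - 1)/(y^2 + 5*y + 4)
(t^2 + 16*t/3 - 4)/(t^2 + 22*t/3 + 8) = (3*t - 2)/(3*t + 4)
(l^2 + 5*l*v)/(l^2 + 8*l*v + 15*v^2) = l/(l + 3*v)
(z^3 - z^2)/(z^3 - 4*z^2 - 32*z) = z*(1 - z)/(-z^2 + 4*z + 32)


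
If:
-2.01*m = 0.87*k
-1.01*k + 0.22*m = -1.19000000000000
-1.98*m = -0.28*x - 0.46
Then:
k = 1.08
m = -0.47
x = -4.94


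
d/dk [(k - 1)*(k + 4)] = 2*k + 3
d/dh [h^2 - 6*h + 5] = 2*h - 6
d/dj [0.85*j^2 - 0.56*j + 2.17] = 1.7*j - 0.56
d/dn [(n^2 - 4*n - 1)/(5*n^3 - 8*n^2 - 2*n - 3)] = (-5*n^4 + 40*n^3 - 19*n^2 - 22*n + 10)/(25*n^6 - 80*n^5 + 44*n^4 + 2*n^3 + 52*n^2 + 12*n + 9)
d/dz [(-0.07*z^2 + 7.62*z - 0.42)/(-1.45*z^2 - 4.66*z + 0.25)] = (11.3752*z^2 - 1.25299999999999*z - 0.0522)/(2.1025*z^4 + 13.514*z^3 + 20.9906*z^2 - 2.33*z + 0.0625)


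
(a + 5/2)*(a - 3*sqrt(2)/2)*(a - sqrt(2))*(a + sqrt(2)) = a^4 - 3*sqrt(2)*a^3/2 + 5*a^3/2 - 15*sqrt(2)*a^2/4 - 2*a^2 - 5*a + 3*sqrt(2)*a + 15*sqrt(2)/2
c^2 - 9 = (c - 3)*(c + 3)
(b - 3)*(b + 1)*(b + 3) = b^3 + b^2 - 9*b - 9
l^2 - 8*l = l*(l - 8)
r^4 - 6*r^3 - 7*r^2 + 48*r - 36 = (r - 6)*(r - 2)*(r - 1)*(r + 3)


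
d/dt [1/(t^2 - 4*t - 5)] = 2*(2 - t)/(-t^2 + 4*t + 5)^2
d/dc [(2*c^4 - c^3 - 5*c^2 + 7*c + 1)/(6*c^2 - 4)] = (12*c^5 - 3*c^4 - 16*c^3 - 15*c^2 + 14*c - 14)/(2*(9*c^4 - 12*c^2 + 4))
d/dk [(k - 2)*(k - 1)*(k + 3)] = 3*k^2 - 7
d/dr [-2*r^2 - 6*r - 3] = -4*r - 6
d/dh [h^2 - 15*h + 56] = 2*h - 15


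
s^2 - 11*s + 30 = (s - 6)*(s - 5)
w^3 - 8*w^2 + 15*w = w*(w - 5)*(w - 3)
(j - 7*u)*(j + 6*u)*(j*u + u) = j^3*u - j^2*u^2 + j^2*u - 42*j*u^3 - j*u^2 - 42*u^3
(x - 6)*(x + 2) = x^2 - 4*x - 12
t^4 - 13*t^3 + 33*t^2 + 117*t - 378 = (t - 7)*(t - 6)*(t - 3)*(t + 3)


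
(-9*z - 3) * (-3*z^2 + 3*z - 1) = 27*z^3 - 18*z^2 + 3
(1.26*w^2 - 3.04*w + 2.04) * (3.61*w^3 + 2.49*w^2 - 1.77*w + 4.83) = 4.5486*w^5 - 7.837*w^4 - 2.4354*w^3 + 16.5462*w^2 - 18.294*w + 9.8532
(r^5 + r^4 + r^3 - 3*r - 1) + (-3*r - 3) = r^5 + r^4 + r^3 - 6*r - 4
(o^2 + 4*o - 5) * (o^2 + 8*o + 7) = o^4 + 12*o^3 + 34*o^2 - 12*o - 35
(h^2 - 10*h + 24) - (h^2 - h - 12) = 36 - 9*h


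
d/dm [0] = 0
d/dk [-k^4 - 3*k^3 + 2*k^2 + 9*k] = -4*k^3 - 9*k^2 + 4*k + 9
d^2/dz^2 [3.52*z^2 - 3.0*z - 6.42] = 7.04000000000000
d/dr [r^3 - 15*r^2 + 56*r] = 3*r^2 - 30*r + 56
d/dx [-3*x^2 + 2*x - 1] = 2 - 6*x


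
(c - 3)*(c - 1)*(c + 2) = c^3 - 2*c^2 - 5*c + 6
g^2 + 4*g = g*(g + 4)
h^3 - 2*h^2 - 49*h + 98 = (h - 7)*(h - 2)*(h + 7)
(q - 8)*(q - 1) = q^2 - 9*q + 8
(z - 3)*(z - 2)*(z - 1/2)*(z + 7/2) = z^4 - 2*z^3 - 43*z^2/4 + 107*z/4 - 21/2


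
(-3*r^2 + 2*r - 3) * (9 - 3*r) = 9*r^3 - 33*r^2 + 27*r - 27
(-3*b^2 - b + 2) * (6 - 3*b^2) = 9*b^4 + 3*b^3 - 24*b^2 - 6*b + 12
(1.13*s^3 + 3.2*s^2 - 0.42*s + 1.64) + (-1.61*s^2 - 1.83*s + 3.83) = 1.13*s^3 + 1.59*s^2 - 2.25*s + 5.47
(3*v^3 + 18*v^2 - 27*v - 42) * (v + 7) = 3*v^4 + 39*v^3 + 99*v^2 - 231*v - 294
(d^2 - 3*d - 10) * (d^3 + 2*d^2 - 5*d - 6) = d^5 - d^4 - 21*d^3 - 11*d^2 + 68*d + 60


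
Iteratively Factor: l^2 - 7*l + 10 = (l - 2)*(l - 5)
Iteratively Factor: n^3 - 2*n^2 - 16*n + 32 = (n + 4)*(n^2 - 6*n + 8) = (n - 2)*(n + 4)*(n - 4)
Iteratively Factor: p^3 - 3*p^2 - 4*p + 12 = (p - 2)*(p^2 - p - 6) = (p - 3)*(p - 2)*(p + 2)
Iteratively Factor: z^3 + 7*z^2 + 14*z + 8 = (z + 1)*(z^2 + 6*z + 8) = (z + 1)*(z + 4)*(z + 2)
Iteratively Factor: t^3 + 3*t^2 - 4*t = (t)*(t^2 + 3*t - 4) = t*(t - 1)*(t + 4)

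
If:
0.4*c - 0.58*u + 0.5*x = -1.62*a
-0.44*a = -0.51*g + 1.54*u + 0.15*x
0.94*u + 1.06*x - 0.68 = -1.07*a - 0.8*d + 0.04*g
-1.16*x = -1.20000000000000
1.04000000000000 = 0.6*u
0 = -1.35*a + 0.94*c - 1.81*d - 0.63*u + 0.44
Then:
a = 1.64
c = -5.43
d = -4.41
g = 6.96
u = 1.73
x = 1.03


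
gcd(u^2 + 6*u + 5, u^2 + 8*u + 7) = u + 1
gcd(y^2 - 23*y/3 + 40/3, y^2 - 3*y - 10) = y - 5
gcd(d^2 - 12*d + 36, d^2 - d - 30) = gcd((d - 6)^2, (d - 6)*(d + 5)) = d - 6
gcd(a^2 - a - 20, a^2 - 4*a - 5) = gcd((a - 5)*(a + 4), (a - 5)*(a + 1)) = a - 5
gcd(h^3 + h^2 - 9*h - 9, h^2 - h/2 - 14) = 1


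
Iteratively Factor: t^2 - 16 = (t + 4)*(t - 4)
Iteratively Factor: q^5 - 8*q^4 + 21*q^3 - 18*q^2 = (q - 3)*(q^4 - 5*q^3 + 6*q^2) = q*(q - 3)*(q^3 - 5*q^2 + 6*q) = q*(q - 3)^2*(q^2 - 2*q) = q*(q - 3)^2*(q - 2)*(q)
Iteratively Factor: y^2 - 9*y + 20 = (y - 5)*(y - 4)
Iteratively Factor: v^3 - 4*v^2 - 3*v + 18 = (v - 3)*(v^2 - v - 6) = (v - 3)*(v + 2)*(v - 3)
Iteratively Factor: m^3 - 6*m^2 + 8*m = (m - 2)*(m^2 - 4*m) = m*(m - 2)*(m - 4)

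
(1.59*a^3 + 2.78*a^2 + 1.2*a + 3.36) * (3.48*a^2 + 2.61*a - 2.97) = 5.5332*a^5 + 13.8243*a^4 + 6.7095*a^3 + 6.5682*a^2 + 5.2056*a - 9.9792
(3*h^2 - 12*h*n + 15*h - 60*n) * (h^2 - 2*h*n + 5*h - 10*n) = 3*h^4 - 18*h^3*n + 30*h^3 + 24*h^2*n^2 - 180*h^2*n + 75*h^2 + 240*h*n^2 - 450*h*n + 600*n^2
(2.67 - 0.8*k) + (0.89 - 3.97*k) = 3.56 - 4.77*k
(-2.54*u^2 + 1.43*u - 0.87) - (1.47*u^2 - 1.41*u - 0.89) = -4.01*u^2 + 2.84*u + 0.02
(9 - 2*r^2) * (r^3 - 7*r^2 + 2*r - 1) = -2*r^5 + 14*r^4 + 5*r^3 - 61*r^2 + 18*r - 9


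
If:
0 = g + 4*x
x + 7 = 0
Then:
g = 28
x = -7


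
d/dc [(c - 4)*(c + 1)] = 2*c - 3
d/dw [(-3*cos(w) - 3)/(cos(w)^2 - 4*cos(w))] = 3*(-sin(w) + 4*sin(w)/cos(w)^2 - 2*tan(w))/(cos(w) - 4)^2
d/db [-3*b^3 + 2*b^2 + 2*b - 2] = -9*b^2 + 4*b + 2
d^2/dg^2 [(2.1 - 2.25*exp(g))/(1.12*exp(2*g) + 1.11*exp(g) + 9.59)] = (-2.8224*exp(4*g) + 13.33416*exp(3*g) + 152.83296*exp(2*g) - 63.684285*exp(g) - 229.282515)*exp(g)/(1.404928*exp(6*g) + 4.177152*exp(5*g) + 40.228944*exp(4*g) + 72.901359*exp(3*g) + 344.460333*exp(2*g) + 306.253773*exp(g) + 881.974079)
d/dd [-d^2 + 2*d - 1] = 2 - 2*d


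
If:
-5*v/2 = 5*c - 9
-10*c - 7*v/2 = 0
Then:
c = -21/5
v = 12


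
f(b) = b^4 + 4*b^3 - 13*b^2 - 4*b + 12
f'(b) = 4*b^3 + 12*b^2 - 26*b - 4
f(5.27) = 986.66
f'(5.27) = 777.71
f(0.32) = 9.53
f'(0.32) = -10.96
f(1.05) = -0.69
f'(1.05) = -13.44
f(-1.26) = -9.08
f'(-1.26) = 39.81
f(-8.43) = 1775.79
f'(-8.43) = -1328.35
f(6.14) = 1844.51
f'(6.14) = 1214.66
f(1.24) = -2.96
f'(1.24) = -10.16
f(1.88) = -2.40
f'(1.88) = 16.11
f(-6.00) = 0.00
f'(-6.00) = -280.00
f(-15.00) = 34272.00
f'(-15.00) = -10414.00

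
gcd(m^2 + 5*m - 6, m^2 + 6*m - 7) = m - 1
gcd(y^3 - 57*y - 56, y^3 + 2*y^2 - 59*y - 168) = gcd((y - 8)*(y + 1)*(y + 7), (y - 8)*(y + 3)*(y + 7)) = y^2 - y - 56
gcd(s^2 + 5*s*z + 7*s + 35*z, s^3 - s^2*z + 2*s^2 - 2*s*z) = 1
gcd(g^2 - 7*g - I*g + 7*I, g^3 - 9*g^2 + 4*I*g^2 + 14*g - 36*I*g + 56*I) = g - 7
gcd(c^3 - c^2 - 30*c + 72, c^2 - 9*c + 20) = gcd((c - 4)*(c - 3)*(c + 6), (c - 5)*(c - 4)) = c - 4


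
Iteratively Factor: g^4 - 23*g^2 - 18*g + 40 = (g + 2)*(g^3 - 2*g^2 - 19*g + 20) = (g - 1)*(g + 2)*(g^2 - g - 20) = (g - 5)*(g - 1)*(g + 2)*(g + 4)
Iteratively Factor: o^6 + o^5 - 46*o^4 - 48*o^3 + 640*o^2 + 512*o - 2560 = (o - 2)*(o^5 + 3*o^4 - 40*o^3 - 128*o^2 + 384*o + 1280) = (o - 5)*(o - 2)*(o^4 + 8*o^3 - 128*o - 256) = (o - 5)*(o - 2)*(o + 4)*(o^3 + 4*o^2 - 16*o - 64) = (o - 5)*(o - 4)*(o - 2)*(o + 4)*(o^2 + 8*o + 16) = (o - 5)*(o - 4)*(o - 2)*(o + 4)^2*(o + 4)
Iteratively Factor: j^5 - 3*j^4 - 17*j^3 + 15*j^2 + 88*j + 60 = (j - 5)*(j^4 + 2*j^3 - 7*j^2 - 20*j - 12) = (j - 5)*(j + 2)*(j^3 - 7*j - 6) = (j - 5)*(j + 2)^2*(j^2 - 2*j - 3) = (j - 5)*(j + 1)*(j + 2)^2*(j - 3)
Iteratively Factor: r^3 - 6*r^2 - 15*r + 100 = (r - 5)*(r^2 - r - 20) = (r - 5)*(r + 4)*(r - 5)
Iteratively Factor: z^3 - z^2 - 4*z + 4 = (z - 2)*(z^2 + z - 2) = (z - 2)*(z + 2)*(z - 1)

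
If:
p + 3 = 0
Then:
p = -3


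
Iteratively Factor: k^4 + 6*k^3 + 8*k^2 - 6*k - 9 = (k - 1)*(k^3 + 7*k^2 + 15*k + 9) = (k - 1)*(k + 3)*(k^2 + 4*k + 3) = (k - 1)*(k + 3)^2*(k + 1)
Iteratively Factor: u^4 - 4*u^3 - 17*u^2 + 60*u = (u + 4)*(u^3 - 8*u^2 + 15*u) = (u - 5)*(u + 4)*(u^2 - 3*u) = (u - 5)*(u - 3)*(u + 4)*(u)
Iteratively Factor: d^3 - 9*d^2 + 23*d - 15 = (d - 1)*(d^2 - 8*d + 15) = (d - 3)*(d - 1)*(d - 5)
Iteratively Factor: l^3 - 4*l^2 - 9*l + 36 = (l - 4)*(l^2 - 9) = (l - 4)*(l - 3)*(l + 3)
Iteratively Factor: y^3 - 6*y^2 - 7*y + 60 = (y + 3)*(y^2 - 9*y + 20) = (y - 5)*(y + 3)*(y - 4)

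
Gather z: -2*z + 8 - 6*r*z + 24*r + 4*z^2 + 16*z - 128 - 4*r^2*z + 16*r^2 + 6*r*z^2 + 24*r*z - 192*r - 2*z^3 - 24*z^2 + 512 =16*r^2 - 168*r - 2*z^3 + z^2*(6*r - 20) + z*(-4*r^2 + 18*r + 14) + 392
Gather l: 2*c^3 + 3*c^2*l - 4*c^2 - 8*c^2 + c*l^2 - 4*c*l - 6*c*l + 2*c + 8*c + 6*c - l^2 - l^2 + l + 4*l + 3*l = 2*c^3 - 12*c^2 + 16*c + l^2*(c - 2) + l*(3*c^2 - 10*c + 8)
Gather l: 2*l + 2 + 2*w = 2*l + 2*w + 2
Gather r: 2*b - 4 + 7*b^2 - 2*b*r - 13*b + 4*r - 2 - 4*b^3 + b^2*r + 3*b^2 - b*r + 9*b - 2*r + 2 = -4*b^3 + 10*b^2 - 2*b + r*(b^2 - 3*b + 2) - 4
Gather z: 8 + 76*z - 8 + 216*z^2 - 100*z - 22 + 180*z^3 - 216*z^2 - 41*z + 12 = 180*z^3 - 65*z - 10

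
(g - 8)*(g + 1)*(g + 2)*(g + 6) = g^4 + g^3 - 52*g^2 - 148*g - 96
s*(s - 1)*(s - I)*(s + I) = s^4 - s^3 + s^2 - s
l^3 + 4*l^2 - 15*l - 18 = (l - 3)*(l + 1)*(l + 6)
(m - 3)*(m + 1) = m^2 - 2*m - 3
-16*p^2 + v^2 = (-4*p + v)*(4*p + v)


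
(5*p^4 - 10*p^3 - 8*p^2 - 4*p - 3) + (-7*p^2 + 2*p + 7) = 5*p^4 - 10*p^3 - 15*p^2 - 2*p + 4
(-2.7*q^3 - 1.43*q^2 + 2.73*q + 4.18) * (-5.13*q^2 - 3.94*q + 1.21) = 13.851*q^5 + 17.9739*q^4 - 11.6377*q^3 - 33.9299*q^2 - 13.1659*q + 5.0578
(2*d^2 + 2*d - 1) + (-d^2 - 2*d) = d^2 - 1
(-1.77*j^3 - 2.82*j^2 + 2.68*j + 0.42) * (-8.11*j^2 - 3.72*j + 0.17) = 14.3547*j^5 + 29.4546*j^4 - 11.5453*j^3 - 13.8552*j^2 - 1.1068*j + 0.0714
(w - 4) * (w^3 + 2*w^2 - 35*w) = w^4 - 2*w^3 - 43*w^2 + 140*w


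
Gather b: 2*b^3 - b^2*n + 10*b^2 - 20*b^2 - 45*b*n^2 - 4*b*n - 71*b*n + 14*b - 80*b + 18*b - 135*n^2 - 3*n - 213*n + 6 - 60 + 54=2*b^3 + b^2*(-n - 10) + b*(-45*n^2 - 75*n - 48) - 135*n^2 - 216*n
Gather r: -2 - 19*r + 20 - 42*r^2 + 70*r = -42*r^2 + 51*r + 18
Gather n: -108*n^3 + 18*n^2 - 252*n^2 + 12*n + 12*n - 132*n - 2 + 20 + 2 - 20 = -108*n^3 - 234*n^2 - 108*n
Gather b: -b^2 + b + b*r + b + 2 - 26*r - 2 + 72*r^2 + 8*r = -b^2 + b*(r + 2) + 72*r^2 - 18*r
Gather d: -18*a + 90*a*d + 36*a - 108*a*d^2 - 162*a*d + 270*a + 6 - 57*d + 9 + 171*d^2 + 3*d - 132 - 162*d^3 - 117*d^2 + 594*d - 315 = 288*a - 162*d^3 + d^2*(54 - 108*a) + d*(540 - 72*a) - 432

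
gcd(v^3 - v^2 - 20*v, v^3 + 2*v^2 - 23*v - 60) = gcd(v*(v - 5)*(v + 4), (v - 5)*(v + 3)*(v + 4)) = v^2 - v - 20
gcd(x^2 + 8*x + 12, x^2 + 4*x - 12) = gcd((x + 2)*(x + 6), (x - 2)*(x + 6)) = x + 6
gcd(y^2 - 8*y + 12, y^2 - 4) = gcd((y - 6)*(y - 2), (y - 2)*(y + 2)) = y - 2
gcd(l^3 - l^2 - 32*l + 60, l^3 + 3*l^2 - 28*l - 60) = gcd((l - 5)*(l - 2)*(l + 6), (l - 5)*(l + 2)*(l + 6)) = l^2 + l - 30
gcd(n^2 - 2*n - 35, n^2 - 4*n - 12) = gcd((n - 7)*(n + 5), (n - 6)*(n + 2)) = 1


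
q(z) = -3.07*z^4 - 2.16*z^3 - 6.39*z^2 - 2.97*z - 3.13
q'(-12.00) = 20437.11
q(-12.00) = -60814.69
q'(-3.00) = 308.61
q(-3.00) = -242.08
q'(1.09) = -40.50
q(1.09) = -21.09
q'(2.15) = -182.44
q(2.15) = -126.12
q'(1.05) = -37.75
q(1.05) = -19.53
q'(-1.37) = 33.95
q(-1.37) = -16.32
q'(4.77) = -1544.13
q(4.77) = -1986.44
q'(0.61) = -15.96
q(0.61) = -8.23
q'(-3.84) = 645.89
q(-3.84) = -631.16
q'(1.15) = -44.91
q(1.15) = -23.65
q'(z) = -12.28*z^3 - 6.48*z^2 - 12.78*z - 2.97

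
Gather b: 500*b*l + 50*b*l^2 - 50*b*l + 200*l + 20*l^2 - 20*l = b*(50*l^2 + 450*l) + 20*l^2 + 180*l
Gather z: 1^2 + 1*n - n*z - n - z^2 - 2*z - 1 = -z^2 + z*(-n - 2)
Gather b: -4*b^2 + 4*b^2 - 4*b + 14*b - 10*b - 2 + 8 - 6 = 0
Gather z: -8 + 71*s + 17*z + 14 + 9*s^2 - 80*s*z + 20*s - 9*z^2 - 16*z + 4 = 9*s^2 + 91*s - 9*z^2 + z*(1 - 80*s) + 10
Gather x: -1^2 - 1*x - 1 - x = -2*x - 2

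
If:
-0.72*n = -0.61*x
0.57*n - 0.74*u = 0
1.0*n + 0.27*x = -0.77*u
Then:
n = 0.00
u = 0.00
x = 0.00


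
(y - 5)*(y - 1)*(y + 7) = y^3 + y^2 - 37*y + 35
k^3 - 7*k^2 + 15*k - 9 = (k - 3)^2*(k - 1)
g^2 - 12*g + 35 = (g - 7)*(g - 5)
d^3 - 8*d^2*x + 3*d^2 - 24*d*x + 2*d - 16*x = (d + 1)*(d + 2)*(d - 8*x)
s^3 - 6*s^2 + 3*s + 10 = (s - 5)*(s - 2)*(s + 1)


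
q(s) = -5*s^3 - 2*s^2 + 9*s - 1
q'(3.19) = -156.40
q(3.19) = -154.95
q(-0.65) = -6.32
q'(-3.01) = -114.86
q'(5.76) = -511.70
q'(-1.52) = -19.58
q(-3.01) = 90.14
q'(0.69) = -0.90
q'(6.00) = -555.00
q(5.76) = -971.03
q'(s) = -15*s^2 - 4*s + 9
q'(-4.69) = -302.18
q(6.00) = -1099.00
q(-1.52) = -1.74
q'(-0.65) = 5.26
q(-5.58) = 755.21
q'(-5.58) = -435.73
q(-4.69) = 428.61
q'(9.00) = -1242.00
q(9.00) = -3727.00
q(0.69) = 2.62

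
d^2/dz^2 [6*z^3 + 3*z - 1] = 36*z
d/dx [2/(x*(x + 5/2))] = 4*(-4*x - 5)/(x^2*(4*x^2 + 20*x + 25))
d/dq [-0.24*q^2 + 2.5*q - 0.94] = 2.5 - 0.48*q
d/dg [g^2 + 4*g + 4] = 2*g + 4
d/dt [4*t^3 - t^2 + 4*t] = 12*t^2 - 2*t + 4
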